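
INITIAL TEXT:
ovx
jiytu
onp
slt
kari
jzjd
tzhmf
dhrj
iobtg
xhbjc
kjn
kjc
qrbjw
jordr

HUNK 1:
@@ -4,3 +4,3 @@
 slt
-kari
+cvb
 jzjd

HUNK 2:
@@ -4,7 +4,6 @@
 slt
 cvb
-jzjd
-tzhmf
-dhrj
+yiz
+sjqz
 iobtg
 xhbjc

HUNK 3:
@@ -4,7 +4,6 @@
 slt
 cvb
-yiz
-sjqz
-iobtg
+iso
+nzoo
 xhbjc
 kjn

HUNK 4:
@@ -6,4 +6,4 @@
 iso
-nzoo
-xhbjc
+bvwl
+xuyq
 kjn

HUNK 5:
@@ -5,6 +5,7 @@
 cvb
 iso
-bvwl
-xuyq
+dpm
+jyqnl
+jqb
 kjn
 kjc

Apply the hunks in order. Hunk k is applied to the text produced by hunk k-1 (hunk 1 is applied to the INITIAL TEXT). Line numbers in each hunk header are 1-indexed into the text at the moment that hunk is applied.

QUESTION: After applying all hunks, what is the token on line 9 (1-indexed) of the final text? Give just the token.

Answer: jqb

Derivation:
Hunk 1: at line 4 remove [kari] add [cvb] -> 14 lines: ovx jiytu onp slt cvb jzjd tzhmf dhrj iobtg xhbjc kjn kjc qrbjw jordr
Hunk 2: at line 4 remove [jzjd,tzhmf,dhrj] add [yiz,sjqz] -> 13 lines: ovx jiytu onp slt cvb yiz sjqz iobtg xhbjc kjn kjc qrbjw jordr
Hunk 3: at line 4 remove [yiz,sjqz,iobtg] add [iso,nzoo] -> 12 lines: ovx jiytu onp slt cvb iso nzoo xhbjc kjn kjc qrbjw jordr
Hunk 4: at line 6 remove [nzoo,xhbjc] add [bvwl,xuyq] -> 12 lines: ovx jiytu onp slt cvb iso bvwl xuyq kjn kjc qrbjw jordr
Hunk 5: at line 5 remove [bvwl,xuyq] add [dpm,jyqnl,jqb] -> 13 lines: ovx jiytu onp slt cvb iso dpm jyqnl jqb kjn kjc qrbjw jordr
Final line 9: jqb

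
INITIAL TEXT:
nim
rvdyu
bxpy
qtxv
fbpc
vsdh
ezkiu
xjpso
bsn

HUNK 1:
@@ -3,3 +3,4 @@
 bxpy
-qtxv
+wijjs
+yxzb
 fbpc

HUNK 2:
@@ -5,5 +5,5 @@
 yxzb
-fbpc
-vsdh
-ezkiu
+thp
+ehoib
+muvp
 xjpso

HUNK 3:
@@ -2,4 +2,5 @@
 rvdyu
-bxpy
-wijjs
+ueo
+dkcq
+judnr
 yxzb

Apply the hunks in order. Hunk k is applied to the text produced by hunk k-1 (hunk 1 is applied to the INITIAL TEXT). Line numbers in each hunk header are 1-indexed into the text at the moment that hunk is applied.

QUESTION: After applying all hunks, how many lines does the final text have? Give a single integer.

Answer: 11

Derivation:
Hunk 1: at line 3 remove [qtxv] add [wijjs,yxzb] -> 10 lines: nim rvdyu bxpy wijjs yxzb fbpc vsdh ezkiu xjpso bsn
Hunk 2: at line 5 remove [fbpc,vsdh,ezkiu] add [thp,ehoib,muvp] -> 10 lines: nim rvdyu bxpy wijjs yxzb thp ehoib muvp xjpso bsn
Hunk 3: at line 2 remove [bxpy,wijjs] add [ueo,dkcq,judnr] -> 11 lines: nim rvdyu ueo dkcq judnr yxzb thp ehoib muvp xjpso bsn
Final line count: 11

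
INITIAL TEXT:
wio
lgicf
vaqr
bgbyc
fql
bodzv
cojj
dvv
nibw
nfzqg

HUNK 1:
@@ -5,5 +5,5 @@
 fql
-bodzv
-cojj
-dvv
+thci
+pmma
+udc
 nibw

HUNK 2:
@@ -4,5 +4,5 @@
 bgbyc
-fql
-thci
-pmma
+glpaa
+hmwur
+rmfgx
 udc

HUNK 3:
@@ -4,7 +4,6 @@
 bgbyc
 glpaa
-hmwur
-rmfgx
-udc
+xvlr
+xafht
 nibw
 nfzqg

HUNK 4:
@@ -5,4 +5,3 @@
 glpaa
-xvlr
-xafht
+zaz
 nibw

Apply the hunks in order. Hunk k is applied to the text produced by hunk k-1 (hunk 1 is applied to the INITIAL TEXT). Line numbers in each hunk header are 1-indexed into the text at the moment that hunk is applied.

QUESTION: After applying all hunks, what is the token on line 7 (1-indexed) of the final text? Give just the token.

Answer: nibw

Derivation:
Hunk 1: at line 5 remove [bodzv,cojj,dvv] add [thci,pmma,udc] -> 10 lines: wio lgicf vaqr bgbyc fql thci pmma udc nibw nfzqg
Hunk 2: at line 4 remove [fql,thci,pmma] add [glpaa,hmwur,rmfgx] -> 10 lines: wio lgicf vaqr bgbyc glpaa hmwur rmfgx udc nibw nfzqg
Hunk 3: at line 4 remove [hmwur,rmfgx,udc] add [xvlr,xafht] -> 9 lines: wio lgicf vaqr bgbyc glpaa xvlr xafht nibw nfzqg
Hunk 4: at line 5 remove [xvlr,xafht] add [zaz] -> 8 lines: wio lgicf vaqr bgbyc glpaa zaz nibw nfzqg
Final line 7: nibw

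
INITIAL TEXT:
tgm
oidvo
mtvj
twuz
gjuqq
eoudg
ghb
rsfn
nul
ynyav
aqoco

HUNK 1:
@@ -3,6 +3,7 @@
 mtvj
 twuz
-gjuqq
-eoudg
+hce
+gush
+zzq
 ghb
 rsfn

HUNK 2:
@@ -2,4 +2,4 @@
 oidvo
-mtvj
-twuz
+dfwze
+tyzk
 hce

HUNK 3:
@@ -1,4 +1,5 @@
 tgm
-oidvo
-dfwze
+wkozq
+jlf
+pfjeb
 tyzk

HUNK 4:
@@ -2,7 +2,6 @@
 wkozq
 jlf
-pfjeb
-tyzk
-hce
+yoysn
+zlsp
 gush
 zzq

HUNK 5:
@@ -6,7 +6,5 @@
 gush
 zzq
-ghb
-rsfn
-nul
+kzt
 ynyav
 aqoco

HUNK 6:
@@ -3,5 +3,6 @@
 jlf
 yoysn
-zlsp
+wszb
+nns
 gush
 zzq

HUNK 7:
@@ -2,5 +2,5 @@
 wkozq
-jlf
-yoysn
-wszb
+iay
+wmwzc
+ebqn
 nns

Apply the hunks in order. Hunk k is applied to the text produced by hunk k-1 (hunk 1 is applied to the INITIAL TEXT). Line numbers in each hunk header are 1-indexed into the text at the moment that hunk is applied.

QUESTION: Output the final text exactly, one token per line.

Hunk 1: at line 3 remove [gjuqq,eoudg] add [hce,gush,zzq] -> 12 lines: tgm oidvo mtvj twuz hce gush zzq ghb rsfn nul ynyav aqoco
Hunk 2: at line 2 remove [mtvj,twuz] add [dfwze,tyzk] -> 12 lines: tgm oidvo dfwze tyzk hce gush zzq ghb rsfn nul ynyav aqoco
Hunk 3: at line 1 remove [oidvo,dfwze] add [wkozq,jlf,pfjeb] -> 13 lines: tgm wkozq jlf pfjeb tyzk hce gush zzq ghb rsfn nul ynyav aqoco
Hunk 4: at line 2 remove [pfjeb,tyzk,hce] add [yoysn,zlsp] -> 12 lines: tgm wkozq jlf yoysn zlsp gush zzq ghb rsfn nul ynyav aqoco
Hunk 5: at line 6 remove [ghb,rsfn,nul] add [kzt] -> 10 lines: tgm wkozq jlf yoysn zlsp gush zzq kzt ynyav aqoco
Hunk 6: at line 3 remove [zlsp] add [wszb,nns] -> 11 lines: tgm wkozq jlf yoysn wszb nns gush zzq kzt ynyav aqoco
Hunk 7: at line 2 remove [jlf,yoysn,wszb] add [iay,wmwzc,ebqn] -> 11 lines: tgm wkozq iay wmwzc ebqn nns gush zzq kzt ynyav aqoco

Answer: tgm
wkozq
iay
wmwzc
ebqn
nns
gush
zzq
kzt
ynyav
aqoco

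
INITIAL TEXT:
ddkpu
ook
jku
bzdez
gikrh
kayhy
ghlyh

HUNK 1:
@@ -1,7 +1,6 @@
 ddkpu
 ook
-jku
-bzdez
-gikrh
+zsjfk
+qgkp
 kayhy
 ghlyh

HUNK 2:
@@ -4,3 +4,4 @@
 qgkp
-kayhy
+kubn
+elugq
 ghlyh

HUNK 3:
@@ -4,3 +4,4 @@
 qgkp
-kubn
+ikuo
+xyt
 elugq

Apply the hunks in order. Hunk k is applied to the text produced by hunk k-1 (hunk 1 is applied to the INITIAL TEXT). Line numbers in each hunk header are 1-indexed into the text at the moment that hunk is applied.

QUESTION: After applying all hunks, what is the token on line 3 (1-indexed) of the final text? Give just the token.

Hunk 1: at line 1 remove [jku,bzdez,gikrh] add [zsjfk,qgkp] -> 6 lines: ddkpu ook zsjfk qgkp kayhy ghlyh
Hunk 2: at line 4 remove [kayhy] add [kubn,elugq] -> 7 lines: ddkpu ook zsjfk qgkp kubn elugq ghlyh
Hunk 3: at line 4 remove [kubn] add [ikuo,xyt] -> 8 lines: ddkpu ook zsjfk qgkp ikuo xyt elugq ghlyh
Final line 3: zsjfk

Answer: zsjfk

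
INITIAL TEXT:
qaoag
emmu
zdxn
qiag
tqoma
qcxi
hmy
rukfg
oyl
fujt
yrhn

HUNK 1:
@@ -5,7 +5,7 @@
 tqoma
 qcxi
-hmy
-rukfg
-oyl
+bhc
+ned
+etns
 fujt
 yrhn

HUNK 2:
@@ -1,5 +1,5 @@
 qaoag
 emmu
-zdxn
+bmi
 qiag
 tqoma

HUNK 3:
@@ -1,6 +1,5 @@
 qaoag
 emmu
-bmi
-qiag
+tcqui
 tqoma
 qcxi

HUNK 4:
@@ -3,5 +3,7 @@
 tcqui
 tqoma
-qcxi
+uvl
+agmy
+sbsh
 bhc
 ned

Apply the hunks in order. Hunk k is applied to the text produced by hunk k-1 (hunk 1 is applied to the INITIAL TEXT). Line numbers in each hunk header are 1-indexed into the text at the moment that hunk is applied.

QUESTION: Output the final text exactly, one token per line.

Hunk 1: at line 5 remove [hmy,rukfg,oyl] add [bhc,ned,etns] -> 11 lines: qaoag emmu zdxn qiag tqoma qcxi bhc ned etns fujt yrhn
Hunk 2: at line 1 remove [zdxn] add [bmi] -> 11 lines: qaoag emmu bmi qiag tqoma qcxi bhc ned etns fujt yrhn
Hunk 3: at line 1 remove [bmi,qiag] add [tcqui] -> 10 lines: qaoag emmu tcqui tqoma qcxi bhc ned etns fujt yrhn
Hunk 4: at line 3 remove [qcxi] add [uvl,agmy,sbsh] -> 12 lines: qaoag emmu tcqui tqoma uvl agmy sbsh bhc ned etns fujt yrhn

Answer: qaoag
emmu
tcqui
tqoma
uvl
agmy
sbsh
bhc
ned
etns
fujt
yrhn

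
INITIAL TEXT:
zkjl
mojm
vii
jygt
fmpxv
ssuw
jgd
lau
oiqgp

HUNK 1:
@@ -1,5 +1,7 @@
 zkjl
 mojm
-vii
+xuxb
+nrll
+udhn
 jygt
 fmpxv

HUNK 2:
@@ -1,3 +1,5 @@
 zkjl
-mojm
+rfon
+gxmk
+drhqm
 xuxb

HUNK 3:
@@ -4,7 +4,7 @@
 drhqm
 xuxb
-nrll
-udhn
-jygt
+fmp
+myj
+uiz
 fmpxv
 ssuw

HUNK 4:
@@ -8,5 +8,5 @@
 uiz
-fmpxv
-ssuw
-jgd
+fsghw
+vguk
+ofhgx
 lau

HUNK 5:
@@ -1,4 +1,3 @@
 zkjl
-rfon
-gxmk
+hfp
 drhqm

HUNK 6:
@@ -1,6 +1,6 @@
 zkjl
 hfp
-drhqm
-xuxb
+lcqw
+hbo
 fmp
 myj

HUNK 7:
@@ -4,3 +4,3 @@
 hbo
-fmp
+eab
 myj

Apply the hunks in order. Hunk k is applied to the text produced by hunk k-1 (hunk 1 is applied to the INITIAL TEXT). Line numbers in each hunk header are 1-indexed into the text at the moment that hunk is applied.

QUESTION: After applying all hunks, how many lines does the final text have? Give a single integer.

Answer: 12

Derivation:
Hunk 1: at line 1 remove [vii] add [xuxb,nrll,udhn] -> 11 lines: zkjl mojm xuxb nrll udhn jygt fmpxv ssuw jgd lau oiqgp
Hunk 2: at line 1 remove [mojm] add [rfon,gxmk,drhqm] -> 13 lines: zkjl rfon gxmk drhqm xuxb nrll udhn jygt fmpxv ssuw jgd lau oiqgp
Hunk 3: at line 4 remove [nrll,udhn,jygt] add [fmp,myj,uiz] -> 13 lines: zkjl rfon gxmk drhqm xuxb fmp myj uiz fmpxv ssuw jgd lau oiqgp
Hunk 4: at line 8 remove [fmpxv,ssuw,jgd] add [fsghw,vguk,ofhgx] -> 13 lines: zkjl rfon gxmk drhqm xuxb fmp myj uiz fsghw vguk ofhgx lau oiqgp
Hunk 5: at line 1 remove [rfon,gxmk] add [hfp] -> 12 lines: zkjl hfp drhqm xuxb fmp myj uiz fsghw vguk ofhgx lau oiqgp
Hunk 6: at line 1 remove [drhqm,xuxb] add [lcqw,hbo] -> 12 lines: zkjl hfp lcqw hbo fmp myj uiz fsghw vguk ofhgx lau oiqgp
Hunk 7: at line 4 remove [fmp] add [eab] -> 12 lines: zkjl hfp lcqw hbo eab myj uiz fsghw vguk ofhgx lau oiqgp
Final line count: 12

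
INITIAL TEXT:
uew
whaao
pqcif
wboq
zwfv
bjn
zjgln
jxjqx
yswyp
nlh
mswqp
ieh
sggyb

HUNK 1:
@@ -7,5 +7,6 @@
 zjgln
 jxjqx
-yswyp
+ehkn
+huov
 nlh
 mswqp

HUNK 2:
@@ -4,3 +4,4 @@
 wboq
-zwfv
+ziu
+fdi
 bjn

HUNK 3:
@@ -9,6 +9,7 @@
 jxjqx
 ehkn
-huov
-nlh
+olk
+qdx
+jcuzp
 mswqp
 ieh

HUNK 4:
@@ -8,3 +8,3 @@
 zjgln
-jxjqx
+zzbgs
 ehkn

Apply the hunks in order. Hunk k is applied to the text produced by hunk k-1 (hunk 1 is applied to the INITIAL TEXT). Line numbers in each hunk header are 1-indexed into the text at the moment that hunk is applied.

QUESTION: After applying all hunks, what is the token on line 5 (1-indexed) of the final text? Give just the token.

Answer: ziu

Derivation:
Hunk 1: at line 7 remove [yswyp] add [ehkn,huov] -> 14 lines: uew whaao pqcif wboq zwfv bjn zjgln jxjqx ehkn huov nlh mswqp ieh sggyb
Hunk 2: at line 4 remove [zwfv] add [ziu,fdi] -> 15 lines: uew whaao pqcif wboq ziu fdi bjn zjgln jxjqx ehkn huov nlh mswqp ieh sggyb
Hunk 3: at line 9 remove [huov,nlh] add [olk,qdx,jcuzp] -> 16 lines: uew whaao pqcif wboq ziu fdi bjn zjgln jxjqx ehkn olk qdx jcuzp mswqp ieh sggyb
Hunk 4: at line 8 remove [jxjqx] add [zzbgs] -> 16 lines: uew whaao pqcif wboq ziu fdi bjn zjgln zzbgs ehkn olk qdx jcuzp mswqp ieh sggyb
Final line 5: ziu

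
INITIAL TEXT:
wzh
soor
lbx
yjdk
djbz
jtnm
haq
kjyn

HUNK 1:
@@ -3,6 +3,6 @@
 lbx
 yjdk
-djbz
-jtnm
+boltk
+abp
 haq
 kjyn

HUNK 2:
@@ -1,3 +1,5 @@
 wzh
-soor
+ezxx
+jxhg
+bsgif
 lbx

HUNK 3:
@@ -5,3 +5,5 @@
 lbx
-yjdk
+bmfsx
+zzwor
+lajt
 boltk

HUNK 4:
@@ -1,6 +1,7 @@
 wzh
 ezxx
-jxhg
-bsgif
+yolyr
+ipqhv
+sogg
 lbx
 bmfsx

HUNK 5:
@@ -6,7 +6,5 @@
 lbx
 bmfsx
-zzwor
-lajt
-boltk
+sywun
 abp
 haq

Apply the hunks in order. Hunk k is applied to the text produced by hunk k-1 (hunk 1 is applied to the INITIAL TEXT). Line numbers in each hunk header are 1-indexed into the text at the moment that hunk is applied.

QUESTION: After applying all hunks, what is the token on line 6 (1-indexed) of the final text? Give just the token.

Hunk 1: at line 3 remove [djbz,jtnm] add [boltk,abp] -> 8 lines: wzh soor lbx yjdk boltk abp haq kjyn
Hunk 2: at line 1 remove [soor] add [ezxx,jxhg,bsgif] -> 10 lines: wzh ezxx jxhg bsgif lbx yjdk boltk abp haq kjyn
Hunk 3: at line 5 remove [yjdk] add [bmfsx,zzwor,lajt] -> 12 lines: wzh ezxx jxhg bsgif lbx bmfsx zzwor lajt boltk abp haq kjyn
Hunk 4: at line 1 remove [jxhg,bsgif] add [yolyr,ipqhv,sogg] -> 13 lines: wzh ezxx yolyr ipqhv sogg lbx bmfsx zzwor lajt boltk abp haq kjyn
Hunk 5: at line 6 remove [zzwor,lajt,boltk] add [sywun] -> 11 lines: wzh ezxx yolyr ipqhv sogg lbx bmfsx sywun abp haq kjyn
Final line 6: lbx

Answer: lbx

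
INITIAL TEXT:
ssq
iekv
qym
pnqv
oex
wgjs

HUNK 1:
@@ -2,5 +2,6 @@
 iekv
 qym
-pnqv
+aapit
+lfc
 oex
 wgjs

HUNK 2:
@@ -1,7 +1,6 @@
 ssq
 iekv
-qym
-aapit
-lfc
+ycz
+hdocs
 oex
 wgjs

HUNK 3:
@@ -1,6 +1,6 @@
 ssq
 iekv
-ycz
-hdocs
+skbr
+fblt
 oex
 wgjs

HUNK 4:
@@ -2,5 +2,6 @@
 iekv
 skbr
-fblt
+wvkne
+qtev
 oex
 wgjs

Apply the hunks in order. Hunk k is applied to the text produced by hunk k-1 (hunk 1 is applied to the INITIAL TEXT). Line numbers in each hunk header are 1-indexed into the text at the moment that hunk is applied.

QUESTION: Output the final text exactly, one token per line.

Hunk 1: at line 2 remove [pnqv] add [aapit,lfc] -> 7 lines: ssq iekv qym aapit lfc oex wgjs
Hunk 2: at line 1 remove [qym,aapit,lfc] add [ycz,hdocs] -> 6 lines: ssq iekv ycz hdocs oex wgjs
Hunk 3: at line 1 remove [ycz,hdocs] add [skbr,fblt] -> 6 lines: ssq iekv skbr fblt oex wgjs
Hunk 4: at line 2 remove [fblt] add [wvkne,qtev] -> 7 lines: ssq iekv skbr wvkne qtev oex wgjs

Answer: ssq
iekv
skbr
wvkne
qtev
oex
wgjs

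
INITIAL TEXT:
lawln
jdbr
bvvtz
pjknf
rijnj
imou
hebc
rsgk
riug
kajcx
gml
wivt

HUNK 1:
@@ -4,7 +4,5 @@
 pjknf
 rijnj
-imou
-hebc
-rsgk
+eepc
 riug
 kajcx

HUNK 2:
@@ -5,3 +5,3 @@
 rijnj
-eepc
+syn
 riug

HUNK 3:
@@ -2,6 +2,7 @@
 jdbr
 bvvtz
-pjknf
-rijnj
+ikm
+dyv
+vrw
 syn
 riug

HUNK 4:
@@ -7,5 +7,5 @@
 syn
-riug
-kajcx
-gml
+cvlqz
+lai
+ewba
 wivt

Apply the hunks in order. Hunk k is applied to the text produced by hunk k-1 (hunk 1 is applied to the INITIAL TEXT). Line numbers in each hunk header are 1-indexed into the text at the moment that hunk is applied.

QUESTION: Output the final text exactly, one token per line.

Answer: lawln
jdbr
bvvtz
ikm
dyv
vrw
syn
cvlqz
lai
ewba
wivt

Derivation:
Hunk 1: at line 4 remove [imou,hebc,rsgk] add [eepc] -> 10 lines: lawln jdbr bvvtz pjknf rijnj eepc riug kajcx gml wivt
Hunk 2: at line 5 remove [eepc] add [syn] -> 10 lines: lawln jdbr bvvtz pjknf rijnj syn riug kajcx gml wivt
Hunk 3: at line 2 remove [pjknf,rijnj] add [ikm,dyv,vrw] -> 11 lines: lawln jdbr bvvtz ikm dyv vrw syn riug kajcx gml wivt
Hunk 4: at line 7 remove [riug,kajcx,gml] add [cvlqz,lai,ewba] -> 11 lines: lawln jdbr bvvtz ikm dyv vrw syn cvlqz lai ewba wivt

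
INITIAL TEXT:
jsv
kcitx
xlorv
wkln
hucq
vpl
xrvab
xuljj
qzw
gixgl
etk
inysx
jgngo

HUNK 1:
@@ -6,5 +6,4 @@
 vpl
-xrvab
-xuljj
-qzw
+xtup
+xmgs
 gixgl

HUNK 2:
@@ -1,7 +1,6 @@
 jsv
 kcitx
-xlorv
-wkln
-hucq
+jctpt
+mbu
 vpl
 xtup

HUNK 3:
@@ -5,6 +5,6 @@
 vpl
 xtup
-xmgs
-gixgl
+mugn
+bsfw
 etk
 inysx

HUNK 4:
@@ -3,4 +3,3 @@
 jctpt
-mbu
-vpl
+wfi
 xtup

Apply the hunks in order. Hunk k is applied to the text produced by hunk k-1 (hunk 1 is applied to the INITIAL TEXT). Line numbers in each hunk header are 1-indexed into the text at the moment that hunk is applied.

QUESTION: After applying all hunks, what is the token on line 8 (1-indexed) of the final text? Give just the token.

Answer: etk

Derivation:
Hunk 1: at line 6 remove [xrvab,xuljj,qzw] add [xtup,xmgs] -> 12 lines: jsv kcitx xlorv wkln hucq vpl xtup xmgs gixgl etk inysx jgngo
Hunk 2: at line 1 remove [xlorv,wkln,hucq] add [jctpt,mbu] -> 11 lines: jsv kcitx jctpt mbu vpl xtup xmgs gixgl etk inysx jgngo
Hunk 3: at line 5 remove [xmgs,gixgl] add [mugn,bsfw] -> 11 lines: jsv kcitx jctpt mbu vpl xtup mugn bsfw etk inysx jgngo
Hunk 4: at line 3 remove [mbu,vpl] add [wfi] -> 10 lines: jsv kcitx jctpt wfi xtup mugn bsfw etk inysx jgngo
Final line 8: etk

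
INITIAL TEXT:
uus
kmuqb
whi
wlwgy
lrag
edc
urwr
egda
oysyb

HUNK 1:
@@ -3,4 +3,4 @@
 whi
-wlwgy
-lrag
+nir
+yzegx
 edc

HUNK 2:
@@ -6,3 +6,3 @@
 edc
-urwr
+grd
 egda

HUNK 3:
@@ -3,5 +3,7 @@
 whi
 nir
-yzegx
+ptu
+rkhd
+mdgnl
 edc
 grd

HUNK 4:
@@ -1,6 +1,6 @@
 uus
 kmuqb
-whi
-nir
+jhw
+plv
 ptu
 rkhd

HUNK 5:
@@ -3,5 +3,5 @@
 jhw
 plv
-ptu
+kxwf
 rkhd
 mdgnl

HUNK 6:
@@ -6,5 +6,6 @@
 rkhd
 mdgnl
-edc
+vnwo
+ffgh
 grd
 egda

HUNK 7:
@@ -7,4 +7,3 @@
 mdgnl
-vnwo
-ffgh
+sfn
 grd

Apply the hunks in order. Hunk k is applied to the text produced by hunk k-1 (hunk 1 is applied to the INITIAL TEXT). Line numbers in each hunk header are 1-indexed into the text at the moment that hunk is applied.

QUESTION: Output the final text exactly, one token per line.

Answer: uus
kmuqb
jhw
plv
kxwf
rkhd
mdgnl
sfn
grd
egda
oysyb

Derivation:
Hunk 1: at line 3 remove [wlwgy,lrag] add [nir,yzegx] -> 9 lines: uus kmuqb whi nir yzegx edc urwr egda oysyb
Hunk 2: at line 6 remove [urwr] add [grd] -> 9 lines: uus kmuqb whi nir yzegx edc grd egda oysyb
Hunk 3: at line 3 remove [yzegx] add [ptu,rkhd,mdgnl] -> 11 lines: uus kmuqb whi nir ptu rkhd mdgnl edc grd egda oysyb
Hunk 4: at line 1 remove [whi,nir] add [jhw,plv] -> 11 lines: uus kmuqb jhw plv ptu rkhd mdgnl edc grd egda oysyb
Hunk 5: at line 3 remove [ptu] add [kxwf] -> 11 lines: uus kmuqb jhw plv kxwf rkhd mdgnl edc grd egda oysyb
Hunk 6: at line 6 remove [edc] add [vnwo,ffgh] -> 12 lines: uus kmuqb jhw plv kxwf rkhd mdgnl vnwo ffgh grd egda oysyb
Hunk 7: at line 7 remove [vnwo,ffgh] add [sfn] -> 11 lines: uus kmuqb jhw plv kxwf rkhd mdgnl sfn grd egda oysyb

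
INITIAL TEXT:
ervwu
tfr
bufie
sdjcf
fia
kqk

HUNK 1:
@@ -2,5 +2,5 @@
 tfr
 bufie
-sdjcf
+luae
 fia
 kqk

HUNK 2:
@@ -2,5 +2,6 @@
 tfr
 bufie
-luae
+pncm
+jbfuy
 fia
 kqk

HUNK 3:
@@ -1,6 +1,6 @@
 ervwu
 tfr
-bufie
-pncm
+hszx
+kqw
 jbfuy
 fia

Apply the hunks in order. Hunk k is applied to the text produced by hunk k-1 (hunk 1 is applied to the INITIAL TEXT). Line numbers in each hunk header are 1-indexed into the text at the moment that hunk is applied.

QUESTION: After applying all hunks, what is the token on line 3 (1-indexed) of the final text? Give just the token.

Hunk 1: at line 2 remove [sdjcf] add [luae] -> 6 lines: ervwu tfr bufie luae fia kqk
Hunk 2: at line 2 remove [luae] add [pncm,jbfuy] -> 7 lines: ervwu tfr bufie pncm jbfuy fia kqk
Hunk 3: at line 1 remove [bufie,pncm] add [hszx,kqw] -> 7 lines: ervwu tfr hszx kqw jbfuy fia kqk
Final line 3: hszx

Answer: hszx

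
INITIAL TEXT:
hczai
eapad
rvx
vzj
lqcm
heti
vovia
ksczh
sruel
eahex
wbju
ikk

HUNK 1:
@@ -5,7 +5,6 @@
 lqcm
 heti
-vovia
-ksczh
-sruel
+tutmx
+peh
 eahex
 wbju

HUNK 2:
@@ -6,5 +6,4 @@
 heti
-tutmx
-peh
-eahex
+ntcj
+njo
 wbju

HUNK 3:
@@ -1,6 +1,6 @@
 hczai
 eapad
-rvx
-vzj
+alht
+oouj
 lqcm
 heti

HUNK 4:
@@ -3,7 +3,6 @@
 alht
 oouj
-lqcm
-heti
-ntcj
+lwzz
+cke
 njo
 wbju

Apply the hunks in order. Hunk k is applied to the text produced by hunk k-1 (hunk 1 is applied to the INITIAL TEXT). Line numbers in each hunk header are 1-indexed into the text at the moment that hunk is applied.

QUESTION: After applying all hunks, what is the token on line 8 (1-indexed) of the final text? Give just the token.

Hunk 1: at line 5 remove [vovia,ksczh,sruel] add [tutmx,peh] -> 11 lines: hczai eapad rvx vzj lqcm heti tutmx peh eahex wbju ikk
Hunk 2: at line 6 remove [tutmx,peh,eahex] add [ntcj,njo] -> 10 lines: hczai eapad rvx vzj lqcm heti ntcj njo wbju ikk
Hunk 3: at line 1 remove [rvx,vzj] add [alht,oouj] -> 10 lines: hczai eapad alht oouj lqcm heti ntcj njo wbju ikk
Hunk 4: at line 3 remove [lqcm,heti,ntcj] add [lwzz,cke] -> 9 lines: hczai eapad alht oouj lwzz cke njo wbju ikk
Final line 8: wbju

Answer: wbju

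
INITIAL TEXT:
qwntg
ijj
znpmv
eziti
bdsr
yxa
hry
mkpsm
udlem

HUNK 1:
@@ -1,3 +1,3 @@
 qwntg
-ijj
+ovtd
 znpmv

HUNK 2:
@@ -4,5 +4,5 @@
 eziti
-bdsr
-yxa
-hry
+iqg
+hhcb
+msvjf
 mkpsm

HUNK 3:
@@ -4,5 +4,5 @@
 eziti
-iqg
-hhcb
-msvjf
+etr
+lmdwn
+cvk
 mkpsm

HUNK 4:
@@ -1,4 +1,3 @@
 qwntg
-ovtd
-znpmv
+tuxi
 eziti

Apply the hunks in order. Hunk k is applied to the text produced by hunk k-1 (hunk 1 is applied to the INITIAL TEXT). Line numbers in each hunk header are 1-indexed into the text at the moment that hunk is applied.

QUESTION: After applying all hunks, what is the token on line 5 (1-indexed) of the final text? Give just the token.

Answer: lmdwn

Derivation:
Hunk 1: at line 1 remove [ijj] add [ovtd] -> 9 lines: qwntg ovtd znpmv eziti bdsr yxa hry mkpsm udlem
Hunk 2: at line 4 remove [bdsr,yxa,hry] add [iqg,hhcb,msvjf] -> 9 lines: qwntg ovtd znpmv eziti iqg hhcb msvjf mkpsm udlem
Hunk 3: at line 4 remove [iqg,hhcb,msvjf] add [etr,lmdwn,cvk] -> 9 lines: qwntg ovtd znpmv eziti etr lmdwn cvk mkpsm udlem
Hunk 4: at line 1 remove [ovtd,znpmv] add [tuxi] -> 8 lines: qwntg tuxi eziti etr lmdwn cvk mkpsm udlem
Final line 5: lmdwn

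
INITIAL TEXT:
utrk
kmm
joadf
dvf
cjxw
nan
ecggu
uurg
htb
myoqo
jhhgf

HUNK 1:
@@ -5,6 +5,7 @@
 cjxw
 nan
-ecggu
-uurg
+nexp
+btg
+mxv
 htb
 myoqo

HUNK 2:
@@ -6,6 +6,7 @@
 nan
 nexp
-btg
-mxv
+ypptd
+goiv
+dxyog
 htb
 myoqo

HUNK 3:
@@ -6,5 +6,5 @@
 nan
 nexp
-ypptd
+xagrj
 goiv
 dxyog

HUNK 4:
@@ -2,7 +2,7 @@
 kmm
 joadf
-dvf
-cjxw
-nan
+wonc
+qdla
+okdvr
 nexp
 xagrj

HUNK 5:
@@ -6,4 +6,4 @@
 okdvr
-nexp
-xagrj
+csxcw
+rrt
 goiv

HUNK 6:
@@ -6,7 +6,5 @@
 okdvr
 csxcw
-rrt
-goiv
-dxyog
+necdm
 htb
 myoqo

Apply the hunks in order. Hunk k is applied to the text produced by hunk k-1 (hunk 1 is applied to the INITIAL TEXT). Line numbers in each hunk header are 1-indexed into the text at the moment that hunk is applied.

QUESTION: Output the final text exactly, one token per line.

Hunk 1: at line 5 remove [ecggu,uurg] add [nexp,btg,mxv] -> 12 lines: utrk kmm joadf dvf cjxw nan nexp btg mxv htb myoqo jhhgf
Hunk 2: at line 6 remove [btg,mxv] add [ypptd,goiv,dxyog] -> 13 lines: utrk kmm joadf dvf cjxw nan nexp ypptd goiv dxyog htb myoqo jhhgf
Hunk 3: at line 6 remove [ypptd] add [xagrj] -> 13 lines: utrk kmm joadf dvf cjxw nan nexp xagrj goiv dxyog htb myoqo jhhgf
Hunk 4: at line 2 remove [dvf,cjxw,nan] add [wonc,qdla,okdvr] -> 13 lines: utrk kmm joadf wonc qdla okdvr nexp xagrj goiv dxyog htb myoqo jhhgf
Hunk 5: at line 6 remove [nexp,xagrj] add [csxcw,rrt] -> 13 lines: utrk kmm joadf wonc qdla okdvr csxcw rrt goiv dxyog htb myoqo jhhgf
Hunk 6: at line 6 remove [rrt,goiv,dxyog] add [necdm] -> 11 lines: utrk kmm joadf wonc qdla okdvr csxcw necdm htb myoqo jhhgf

Answer: utrk
kmm
joadf
wonc
qdla
okdvr
csxcw
necdm
htb
myoqo
jhhgf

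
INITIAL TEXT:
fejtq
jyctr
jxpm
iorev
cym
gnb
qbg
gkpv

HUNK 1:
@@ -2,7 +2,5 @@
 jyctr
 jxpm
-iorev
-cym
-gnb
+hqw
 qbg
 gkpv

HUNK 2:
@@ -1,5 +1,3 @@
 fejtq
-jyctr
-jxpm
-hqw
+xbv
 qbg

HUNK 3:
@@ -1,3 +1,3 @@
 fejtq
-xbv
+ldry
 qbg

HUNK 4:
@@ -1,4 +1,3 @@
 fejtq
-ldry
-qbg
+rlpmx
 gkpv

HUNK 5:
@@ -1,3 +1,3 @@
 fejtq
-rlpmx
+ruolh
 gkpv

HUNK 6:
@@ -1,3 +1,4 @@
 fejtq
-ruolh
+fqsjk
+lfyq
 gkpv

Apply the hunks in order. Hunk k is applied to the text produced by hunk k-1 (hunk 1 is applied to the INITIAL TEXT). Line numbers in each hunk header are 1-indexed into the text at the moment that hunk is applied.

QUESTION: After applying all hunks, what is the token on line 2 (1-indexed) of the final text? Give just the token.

Answer: fqsjk

Derivation:
Hunk 1: at line 2 remove [iorev,cym,gnb] add [hqw] -> 6 lines: fejtq jyctr jxpm hqw qbg gkpv
Hunk 2: at line 1 remove [jyctr,jxpm,hqw] add [xbv] -> 4 lines: fejtq xbv qbg gkpv
Hunk 3: at line 1 remove [xbv] add [ldry] -> 4 lines: fejtq ldry qbg gkpv
Hunk 4: at line 1 remove [ldry,qbg] add [rlpmx] -> 3 lines: fejtq rlpmx gkpv
Hunk 5: at line 1 remove [rlpmx] add [ruolh] -> 3 lines: fejtq ruolh gkpv
Hunk 6: at line 1 remove [ruolh] add [fqsjk,lfyq] -> 4 lines: fejtq fqsjk lfyq gkpv
Final line 2: fqsjk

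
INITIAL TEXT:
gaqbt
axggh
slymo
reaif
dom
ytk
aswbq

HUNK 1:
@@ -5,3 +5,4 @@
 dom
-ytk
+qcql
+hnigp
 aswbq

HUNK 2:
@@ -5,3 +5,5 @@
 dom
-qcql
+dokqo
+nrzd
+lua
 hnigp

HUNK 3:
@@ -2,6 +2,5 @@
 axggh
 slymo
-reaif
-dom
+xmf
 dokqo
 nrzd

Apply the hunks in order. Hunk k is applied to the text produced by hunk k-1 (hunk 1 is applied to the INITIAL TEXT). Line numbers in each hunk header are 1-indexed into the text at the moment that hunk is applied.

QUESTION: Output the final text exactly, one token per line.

Answer: gaqbt
axggh
slymo
xmf
dokqo
nrzd
lua
hnigp
aswbq

Derivation:
Hunk 1: at line 5 remove [ytk] add [qcql,hnigp] -> 8 lines: gaqbt axggh slymo reaif dom qcql hnigp aswbq
Hunk 2: at line 5 remove [qcql] add [dokqo,nrzd,lua] -> 10 lines: gaqbt axggh slymo reaif dom dokqo nrzd lua hnigp aswbq
Hunk 3: at line 2 remove [reaif,dom] add [xmf] -> 9 lines: gaqbt axggh slymo xmf dokqo nrzd lua hnigp aswbq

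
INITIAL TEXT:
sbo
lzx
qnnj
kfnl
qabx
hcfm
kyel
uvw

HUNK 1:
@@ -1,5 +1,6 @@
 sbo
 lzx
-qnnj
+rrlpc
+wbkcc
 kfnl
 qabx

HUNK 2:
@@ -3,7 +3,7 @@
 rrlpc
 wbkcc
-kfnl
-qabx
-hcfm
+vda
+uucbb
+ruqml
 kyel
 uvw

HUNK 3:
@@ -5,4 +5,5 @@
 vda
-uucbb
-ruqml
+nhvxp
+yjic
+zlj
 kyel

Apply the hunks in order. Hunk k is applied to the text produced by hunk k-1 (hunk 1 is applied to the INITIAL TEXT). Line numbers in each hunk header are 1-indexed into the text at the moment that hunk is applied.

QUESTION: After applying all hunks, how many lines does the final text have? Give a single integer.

Answer: 10

Derivation:
Hunk 1: at line 1 remove [qnnj] add [rrlpc,wbkcc] -> 9 lines: sbo lzx rrlpc wbkcc kfnl qabx hcfm kyel uvw
Hunk 2: at line 3 remove [kfnl,qabx,hcfm] add [vda,uucbb,ruqml] -> 9 lines: sbo lzx rrlpc wbkcc vda uucbb ruqml kyel uvw
Hunk 3: at line 5 remove [uucbb,ruqml] add [nhvxp,yjic,zlj] -> 10 lines: sbo lzx rrlpc wbkcc vda nhvxp yjic zlj kyel uvw
Final line count: 10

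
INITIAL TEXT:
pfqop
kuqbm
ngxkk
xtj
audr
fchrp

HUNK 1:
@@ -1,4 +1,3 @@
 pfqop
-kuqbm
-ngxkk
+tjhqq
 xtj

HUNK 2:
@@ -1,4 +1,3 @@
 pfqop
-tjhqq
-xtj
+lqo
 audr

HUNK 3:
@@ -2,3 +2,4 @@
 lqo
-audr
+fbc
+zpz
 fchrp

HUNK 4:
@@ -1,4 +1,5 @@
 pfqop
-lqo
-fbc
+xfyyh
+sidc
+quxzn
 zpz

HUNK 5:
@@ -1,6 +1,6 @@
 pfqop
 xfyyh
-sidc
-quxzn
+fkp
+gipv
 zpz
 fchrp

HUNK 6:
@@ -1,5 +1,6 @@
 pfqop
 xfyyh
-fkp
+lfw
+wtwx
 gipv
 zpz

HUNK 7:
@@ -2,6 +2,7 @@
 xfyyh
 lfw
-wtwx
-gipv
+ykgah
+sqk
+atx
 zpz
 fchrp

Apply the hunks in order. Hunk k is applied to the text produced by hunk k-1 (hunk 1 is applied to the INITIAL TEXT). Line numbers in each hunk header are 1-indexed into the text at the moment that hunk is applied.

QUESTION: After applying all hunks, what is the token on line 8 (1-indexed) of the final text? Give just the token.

Hunk 1: at line 1 remove [kuqbm,ngxkk] add [tjhqq] -> 5 lines: pfqop tjhqq xtj audr fchrp
Hunk 2: at line 1 remove [tjhqq,xtj] add [lqo] -> 4 lines: pfqop lqo audr fchrp
Hunk 3: at line 2 remove [audr] add [fbc,zpz] -> 5 lines: pfqop lqo fbc zpz fchrp
Hunk 4: at line 1 remove [lqo,fbc] add [xfyyh,sidc,quxzn] -> 6 lines: pfqop xfyyh sidc quxzn zpz fchrp
Hunk 5: at line 1 remove [sidc,quxzn] add [fkp,gipv] -> 6 lines: pfqop xfyyh fkp gipv zpz fchrp
Hunk 6: at line 1 remove [fkp] add [lfw,wtwx] -> 7 lines: pfqop xfyyh lfw wtwx gipv zpz fchrp
Hunk 7: at line 2 remove [wtwx,gipv] add [ykgah,sqk,atx] -> 8 lines: pfqop xfyyh lfw ykgah sqk atx zpz fchrp
Final line 8: fchrp

Answer: fchrp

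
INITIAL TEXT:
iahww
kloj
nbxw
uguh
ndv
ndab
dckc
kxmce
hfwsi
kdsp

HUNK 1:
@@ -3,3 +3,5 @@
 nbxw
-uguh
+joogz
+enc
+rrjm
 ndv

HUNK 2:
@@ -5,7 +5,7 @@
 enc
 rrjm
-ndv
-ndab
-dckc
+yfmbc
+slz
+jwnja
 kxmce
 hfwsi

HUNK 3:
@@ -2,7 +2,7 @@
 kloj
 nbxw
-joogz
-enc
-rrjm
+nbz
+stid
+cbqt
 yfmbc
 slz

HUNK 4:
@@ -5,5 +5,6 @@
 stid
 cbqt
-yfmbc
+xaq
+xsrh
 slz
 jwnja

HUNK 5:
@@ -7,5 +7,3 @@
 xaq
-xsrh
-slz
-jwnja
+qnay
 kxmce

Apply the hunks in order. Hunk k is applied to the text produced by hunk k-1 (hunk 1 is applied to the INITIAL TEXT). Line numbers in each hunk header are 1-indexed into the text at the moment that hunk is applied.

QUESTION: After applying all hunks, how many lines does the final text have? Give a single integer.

Hunk 1: at line 3 remove [uguh] add [joogz,enc,rrjm] -> 12 lines: iahww kloj nbxw joogz enc rrjm ndv ndab dckc kxmce hfwsi kdsp
Hunk 2: at line 5 remove [ndv,ndab,dckc] add [yfmbc,slz,jwnja] -> 12 lines: iahww kloj nbxw joogz enc rrjm yfmbc slz jwnja kxmce hfwsi kdsp
Hunk 3: at line 2 remove [joogz,enc,rrjm] add [nbz,stid,cbqt] -> 12 lines: iahww kloj nbxw nbz stid cbqt yfmbc slz jwnja kxmce hfwsi kdsp
Hunk 4: at line 5 remove [yfmbc] add [xaq,xsrh] -> 13 lines: iahww kloj nbxw nbz stid cbqt xaq xsrh slz jwnja kxmce hfwsi kdsp
Hunk 5: at line 7 remove [xsrh,slz,jwnja] add [qnay] -> 11 lines: iahww kloj nbxw nbz stid cbqt xaq qnay kxmce hfwsi kdsp
Final line count: 11

Answer: 11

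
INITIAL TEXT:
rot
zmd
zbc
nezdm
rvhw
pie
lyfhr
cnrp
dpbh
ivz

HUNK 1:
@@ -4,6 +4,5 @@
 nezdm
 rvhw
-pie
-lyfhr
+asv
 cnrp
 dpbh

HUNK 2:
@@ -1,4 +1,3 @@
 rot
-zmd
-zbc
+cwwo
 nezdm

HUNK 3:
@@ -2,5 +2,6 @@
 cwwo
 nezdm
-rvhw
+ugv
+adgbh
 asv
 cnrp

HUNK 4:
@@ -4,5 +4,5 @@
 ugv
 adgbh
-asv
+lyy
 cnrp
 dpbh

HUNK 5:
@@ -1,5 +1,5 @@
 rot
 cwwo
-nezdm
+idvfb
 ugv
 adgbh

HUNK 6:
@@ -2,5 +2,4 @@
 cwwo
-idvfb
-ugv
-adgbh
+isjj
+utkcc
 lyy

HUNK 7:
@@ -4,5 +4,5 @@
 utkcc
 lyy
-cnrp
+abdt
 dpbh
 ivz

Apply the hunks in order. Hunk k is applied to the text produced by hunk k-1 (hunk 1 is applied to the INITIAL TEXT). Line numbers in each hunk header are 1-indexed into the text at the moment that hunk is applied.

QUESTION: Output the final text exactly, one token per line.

Hunk 1: at line 4 remove [pie,lyfhr] add [asv] -> 9 lines: rot zmd zbc nezdm rvhw asv cnrp dpbh ivz
Hunk 2: at line 1 remove [zmd,zbc] add [cwwo] -> 8 lines: rot cwwo nezdm rvhw asv cnrp dpbh ivz
Hunk 3: at line 2 remove [rvhw] add [ugv,adgbh] -> 9 lines: rot cwwo nezdm ugv adgbh asv cnrp dpbh ivz
Hunk 4: at line 4 remove [asv] add [lyy] -> 9 lines: rot cwwo nezdm ugv adgbh lyy cnrp dpbh ivz
Hunk 5: at line 1 remove [nezdm] add [idvfb] -> 9 lines: rot cwwo idvfb ugv adgbh lyy cnrp dpbh ivz
Hunk 6: at line 2 remove [idvfb,ugv,adgbh] add [isjj,utkcc] -> 8 lines: rot cwwo isjj utkcc lyy cnrp dpbh ivz
Hunk 7: at line 4 remove [cnrp] add [abdt] -> 8 lines: rot cwwo isjj utkcc lyy abdt dpbh ivz

Answer: rot
cwwo
isjj
utkcc
lyy
abdt
dpbh
ivz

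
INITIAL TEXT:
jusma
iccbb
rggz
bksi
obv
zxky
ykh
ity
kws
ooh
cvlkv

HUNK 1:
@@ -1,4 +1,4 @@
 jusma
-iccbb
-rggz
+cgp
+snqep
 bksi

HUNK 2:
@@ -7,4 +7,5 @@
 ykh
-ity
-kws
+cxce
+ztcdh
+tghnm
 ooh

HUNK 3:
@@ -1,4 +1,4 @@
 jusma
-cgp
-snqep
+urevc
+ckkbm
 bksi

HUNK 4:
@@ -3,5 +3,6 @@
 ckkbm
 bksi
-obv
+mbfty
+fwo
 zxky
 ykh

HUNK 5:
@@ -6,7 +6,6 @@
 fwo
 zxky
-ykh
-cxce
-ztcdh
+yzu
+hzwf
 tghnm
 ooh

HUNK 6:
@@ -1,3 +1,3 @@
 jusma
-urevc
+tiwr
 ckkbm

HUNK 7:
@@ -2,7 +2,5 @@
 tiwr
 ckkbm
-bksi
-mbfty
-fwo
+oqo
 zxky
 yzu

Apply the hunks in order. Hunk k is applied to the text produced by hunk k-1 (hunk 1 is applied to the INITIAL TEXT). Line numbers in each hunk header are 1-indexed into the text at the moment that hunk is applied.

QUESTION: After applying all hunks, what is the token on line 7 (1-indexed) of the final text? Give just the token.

Answer: hzwf

Derivation:
Hunk 1: at line 1 remove [iccbb,rggz] add [cgp,snqep] -> 11 lines: jusma cgp snqep bksi obv zxky ykh ity kws ooh cvlkv
Hunk 2: at line 7 remove [ity,kws] add [cxce,ztcdh,tghnm] -> 12 lines: jusma cgp snqep bksi obv zxky ykh cxce ztcdh tghnm ooh cvlkv
Hunk 3: at line 1 remove [cgp,snqep] add [urevc,ckkbm] -> 12 lines: jusma urevc ckkbm bksi obv zxky ykh cxce ztcdh tghnm ooh cvlkv
Hunk 4: at line 3 remove [obv] add [mbfty,fwo] -> 13 lines: jusma urevc ckkbm bksi mbfty fwo zxky ykh cxce ztcdh tghnm ooh cvlkv
Hunk 5: at line 6 remove [ykh,cxce,ztcdh] add [yzu,hzwf] -> 12 lines: jusma urevc ckkbm bksi mbfty fwo zxky yzu hzwf tghnm ooh cvlkv
Hunk 6: at line 1 remove [urevc] add [tiwr] -> 12 lines: jusma tiwr ckkbm bksi mbfty fwo zxky yzu hzwf tghnm ooh cvlkv
Hunk 7: at line 2 remove [bksi,mbfty,fwo] add [oqo] -> 10 lines: jusma tiwr ckkbm oqo zxky yzu hzwf tghnm ooh cvlkv
Final line 7: hzwf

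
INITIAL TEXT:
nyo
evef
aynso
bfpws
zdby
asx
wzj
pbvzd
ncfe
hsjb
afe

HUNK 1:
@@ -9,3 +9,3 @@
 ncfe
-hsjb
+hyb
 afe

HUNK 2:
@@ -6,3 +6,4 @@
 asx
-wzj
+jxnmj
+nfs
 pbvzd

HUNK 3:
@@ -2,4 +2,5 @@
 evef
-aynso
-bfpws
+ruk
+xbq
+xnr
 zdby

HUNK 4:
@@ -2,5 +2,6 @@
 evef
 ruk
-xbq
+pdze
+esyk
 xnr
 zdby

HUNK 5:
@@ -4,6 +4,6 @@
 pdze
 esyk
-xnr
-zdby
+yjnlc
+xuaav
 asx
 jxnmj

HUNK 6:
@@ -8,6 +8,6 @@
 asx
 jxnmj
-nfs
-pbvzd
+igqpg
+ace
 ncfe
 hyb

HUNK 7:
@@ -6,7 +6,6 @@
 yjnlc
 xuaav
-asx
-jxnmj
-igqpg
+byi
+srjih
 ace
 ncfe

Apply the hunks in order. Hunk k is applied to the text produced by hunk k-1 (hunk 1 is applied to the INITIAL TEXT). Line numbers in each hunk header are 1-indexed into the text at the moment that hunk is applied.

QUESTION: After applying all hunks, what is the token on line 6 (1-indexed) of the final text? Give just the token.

Hunk 1: at line 9 remove [hsjb] add [hyb] -> 11 lines: nyo evef aynso bfpws zdby asx wzj pbvzd ncfe hyb afe
Hunk 2: at line 6 remove [wzj] add [jxnmj,nfs] -> 12 lines: nyo evef aynso bfpws zdby asx jxnmj nfs pbvzd ncfe hyb afe
Hunk 3: at line 2 remove [aynso,bfpws] add [ruk,xbq,xnr] -> 13 lines: nyo evef ruk xbq xnr zdby asx jxnmj nfs pbvzd ncfe hyb afe
Hunk 4: at line 2 remove [xbq] add [pdze,esyk] -> 14 lines: nyo evef ruk pdze esyk xnr zdby asx jxnmj nfs pbvzd ncfe hyb afe
Hunk 5: at line 4 remove [xnr,zdby] add [yjnlc,xuaav] -> 14 lines: nyo evef ruk pdze esyk yjnlc xuaav asx jxnmj nfs pbvzd ncfe hyb afe
Hunk 6: at line 8 remove [nfs,pbvzd] add [igqpg,ace] -> 14 lines: nyo evef ruk pdze esyk yjnlc xuaav asx jxnmj igqpg ace ncfe hyb afe
Hunk 7: at line 6 remove [asx,jxnmj,igqpg] add [byi,srjih] -> 13 lines: nyo evef ruk pdze esyk yjnlc xuaav byi srjih ace ncfe hyb afe
Final line 6: yjnlc

Answer: yjnlc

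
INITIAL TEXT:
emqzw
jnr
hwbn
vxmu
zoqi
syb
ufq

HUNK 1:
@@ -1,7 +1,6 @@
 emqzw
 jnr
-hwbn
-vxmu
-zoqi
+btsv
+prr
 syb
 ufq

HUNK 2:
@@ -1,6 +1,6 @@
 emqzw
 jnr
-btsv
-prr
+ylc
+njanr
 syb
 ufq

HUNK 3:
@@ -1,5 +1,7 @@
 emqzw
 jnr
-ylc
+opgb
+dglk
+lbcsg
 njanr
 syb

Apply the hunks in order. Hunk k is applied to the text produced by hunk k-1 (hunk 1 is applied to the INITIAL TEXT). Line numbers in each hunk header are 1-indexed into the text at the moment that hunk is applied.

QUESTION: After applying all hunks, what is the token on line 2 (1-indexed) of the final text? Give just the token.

Answer: jnr

Derivation:
Hunk 1: at line 1 remove [hwbn,vxmu,zoqi] add [btsv,prr] -> 6 lines: emqzw jnr btsv prr syb ufq
Hunk 2: at line 1 remove [btsv,prr] add [ylc,njanr] -> 6 lines: emqzw jnr ylc njanr syb ufq
Hunk 3: at line 1 remove [ylc] add [opgb,dglk,lbcsg] -> 8 lines: emqzw jnr opgb dglk lbcsg njanr syb ufq
Final line 2: jnr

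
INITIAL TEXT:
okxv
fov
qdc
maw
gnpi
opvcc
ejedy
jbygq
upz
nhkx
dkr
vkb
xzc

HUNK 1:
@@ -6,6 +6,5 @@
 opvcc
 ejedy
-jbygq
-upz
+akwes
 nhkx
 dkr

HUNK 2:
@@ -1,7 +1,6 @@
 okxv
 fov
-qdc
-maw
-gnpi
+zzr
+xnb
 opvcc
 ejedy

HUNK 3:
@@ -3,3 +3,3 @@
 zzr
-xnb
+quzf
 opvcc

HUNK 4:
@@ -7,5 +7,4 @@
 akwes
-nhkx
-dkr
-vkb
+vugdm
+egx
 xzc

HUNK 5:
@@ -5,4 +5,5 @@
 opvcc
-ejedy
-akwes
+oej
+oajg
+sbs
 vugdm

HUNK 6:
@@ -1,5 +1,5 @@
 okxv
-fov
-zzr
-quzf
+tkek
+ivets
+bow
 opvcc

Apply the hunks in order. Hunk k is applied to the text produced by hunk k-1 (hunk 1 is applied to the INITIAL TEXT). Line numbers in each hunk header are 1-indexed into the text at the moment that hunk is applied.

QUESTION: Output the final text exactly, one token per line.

Answer: okxv
tkek
ivets
bow
opvcc
oej
oajg
sbs
vugdm
egx
xzc

Derivation:
Hunk 1: at line 6 remove [jbygq,upz] add [akwes] -> 12 lines: okxv fov qdc maw gnpi opvcc ejedy akwes nhkx dkr vkb xzc
Hunk 2: at line 1 remove [qdc,maw,gnpi] add [zzr,xnb] -> 11 lines: okxv fov zzr xnb opvcc ejedy akwes nhkx dkr vkb xzc
Hunk 3: at line 3 remove [xnb] add [quzf] -> 11 lines: okxv fov zzr quzf opvcc ejedy akwes nhkx dkr vkb xzc
Hunk 4: at line 7 remove [nhkx,dkr,vkb] add [vugdm,egx] -> 10 lines: okxv fov zzr quzf opvcc ejedy akwes vugdm egx xzc
Hunk 5: at line 5 remove [ejedy,akwes] add [oej,oajg,sbs] -> 11 lines: okxv fov zzr quzf opvcc oej oajg sbs vugdm egx xzc
Hunk 6: at line 1 remove [fov,zzr,quzf] add [tkek,ivets,bow] -> 11 lines: okxv tkek ivets bow opvcc oej oajg sbs vugdm egx xzc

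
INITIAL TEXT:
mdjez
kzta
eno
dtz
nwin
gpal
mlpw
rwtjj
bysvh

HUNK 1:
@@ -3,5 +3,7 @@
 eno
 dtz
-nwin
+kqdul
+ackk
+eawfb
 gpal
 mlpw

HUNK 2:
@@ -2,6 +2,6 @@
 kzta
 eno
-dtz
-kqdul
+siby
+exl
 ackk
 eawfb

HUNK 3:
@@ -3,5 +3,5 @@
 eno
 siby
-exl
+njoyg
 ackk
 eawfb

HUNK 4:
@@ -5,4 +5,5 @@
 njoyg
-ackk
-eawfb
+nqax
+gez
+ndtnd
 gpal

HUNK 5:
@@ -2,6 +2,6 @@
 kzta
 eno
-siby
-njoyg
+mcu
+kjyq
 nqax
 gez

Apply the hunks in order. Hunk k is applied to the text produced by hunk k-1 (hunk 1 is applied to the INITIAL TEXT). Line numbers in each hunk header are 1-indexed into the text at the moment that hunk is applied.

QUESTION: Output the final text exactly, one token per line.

Answer: mdjez
kzta
eno
mcu
kjyq
nqax
gez
ndtnd
gpal
mlpw
rwtjj
bysvh

Derivation:
Hunk 1: at line 3 remove [nwin] add [kqdul,ackk,eawfb] -> 11 lines: mdjez kzta eno dtz kqdul ackk eawfb gpal mlpw rwtjj bysvh
Hunk 2: at line 2 remove [dtz,kqdul] add [siby,exl] -> 11 lines: mdjez kzta eno siby exl ackk eawfb gpal mlpw rwtjj bysvh
Hunk 3: at line 3 remove [exl] add [njoyg] -> 11 lines: mdjez kzta eno siby njoyg ackk eawfb gpal mlpw rwtjj bysvh
Hunk 4: at line 5 remove [ackk,eawfb] add [nqax,gez,ndtnd] -> 12 lines: mdjez kzta eno siby njoyg nqax gez ndtnd gpal mlpw rwtjj bysvh
Hunk 5: at line 2 remove [siby,njoyg] add [mcu,kjyq] -> 12 lines: mdjez kzta eno mcu kjyq nqax gez ndtnd gpal mlpw rwtjj bysvh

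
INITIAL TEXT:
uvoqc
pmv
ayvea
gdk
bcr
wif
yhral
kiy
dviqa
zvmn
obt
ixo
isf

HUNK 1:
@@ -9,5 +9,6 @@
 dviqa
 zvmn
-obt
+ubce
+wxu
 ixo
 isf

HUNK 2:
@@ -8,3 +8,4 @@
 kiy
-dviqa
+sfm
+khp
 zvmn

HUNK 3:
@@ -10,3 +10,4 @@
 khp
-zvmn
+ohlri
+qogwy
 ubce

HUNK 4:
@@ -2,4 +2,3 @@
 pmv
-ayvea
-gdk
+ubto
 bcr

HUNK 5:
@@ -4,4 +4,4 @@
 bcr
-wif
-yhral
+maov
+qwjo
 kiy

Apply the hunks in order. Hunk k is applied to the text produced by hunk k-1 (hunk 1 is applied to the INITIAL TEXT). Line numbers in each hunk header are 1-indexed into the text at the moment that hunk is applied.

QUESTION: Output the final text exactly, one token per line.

Hunk 1: at line 9 remove [obt] add [ubce,wxu] -> 14 lines: uvoqc pmv ayvea gdk bcr wif yhral kiy dviqa zvmn ubce wxu ixo isf
Hunk 2: at line 8 remove [dviqa] add [sfm,khp] -> 15 lines: uvoqc pmv ayvea gdk bcr wif yhral kiy sfm khp zvmn ubce wxu ixo isf
Hunk 3: at line 10 remove [zvmn] add [ohlri,qogwy] -> 16 lines: uvoqc pmv ayvea gdk bcr wif yhral kiy sfm khp ohlri qogwy ubce wxu ixo isf
Hunk 4: at line 2 remove [ayvea,gdk] add [ubto] -> 15 lines: uvoqc pmv ubto bcr wif yhral kiy sfm khp ohlri qogwy ubce wxu ixo isf
Hunk 5: at line 4 remove [wif,yhral] add [maov,qwjo] -> 15 lines: uvoqc pmv ubto bcr maov qwjo kiy sfm khp ohlri qogwy ubce wxu ixo isf

Answer: uvoqc
pmv
ubto
bcr
maov
qwjo
kiy
sfm
khp
ohlri
qogwy
ubce
wxu
ixo
isf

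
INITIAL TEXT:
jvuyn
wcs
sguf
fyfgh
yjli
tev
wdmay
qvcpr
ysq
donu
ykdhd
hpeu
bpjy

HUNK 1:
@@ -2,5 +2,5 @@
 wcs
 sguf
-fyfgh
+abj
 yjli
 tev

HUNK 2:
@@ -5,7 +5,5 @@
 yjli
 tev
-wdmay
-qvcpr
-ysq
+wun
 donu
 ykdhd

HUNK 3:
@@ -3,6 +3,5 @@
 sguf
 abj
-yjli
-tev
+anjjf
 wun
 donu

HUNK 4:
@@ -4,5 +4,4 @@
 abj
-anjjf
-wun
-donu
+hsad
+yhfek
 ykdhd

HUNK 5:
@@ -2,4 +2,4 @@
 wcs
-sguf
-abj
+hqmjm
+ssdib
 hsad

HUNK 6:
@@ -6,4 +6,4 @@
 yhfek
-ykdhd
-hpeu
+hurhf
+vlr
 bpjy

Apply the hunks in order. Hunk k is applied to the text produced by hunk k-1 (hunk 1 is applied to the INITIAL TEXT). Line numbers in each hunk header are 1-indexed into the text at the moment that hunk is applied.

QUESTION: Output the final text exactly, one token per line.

Hunk 1: at line 2 remove [fyfgh] add [abj] -> 13 lines: jvuyn wcs sguf abj yjli tev wdmay qvcpr ysq donu ykdhd hpeu bpjy
Hunk 2: at line 5 remove [wdmay,qvcpr,ysq] add [wun] -> 11 lines: jvuyn wcs sguf abj yjli tev wun donu ykdhd hpeu bpjy
Hunk 3: at line 3 remove [yjli,tev] add [anjjf] -> 10 lines: jvuyn wcs sguf abj anjjf wun donu ykdhd hpeu bpjy
Hunk 4: at line 4 remove [anjjf,wun,donu] add [hsad,yhfek] -> 9 lines: jvuyn wcs sguf abj hsad yhfek ykdhd hpeu bpjy
Hunk 5: at line 2 remove [sguf,abj] add [hqmjm,ssdib] -> 9 lines: jvuyn wcs hqmjm ssdib hsad yhfek ykdhd hpeu bpjy
Hunk 6: at line 6 remove [ykdhd,hpeu] add [hurhf,vlr] -> 9 lines: jvuyn wcs hqmjm ssdib hsad yhfek hurhf vlr bpjy

Answer: jvuyn
wcs
hqmjm
ssdib
hsad
yhfek
hurhf
vlr
bpjy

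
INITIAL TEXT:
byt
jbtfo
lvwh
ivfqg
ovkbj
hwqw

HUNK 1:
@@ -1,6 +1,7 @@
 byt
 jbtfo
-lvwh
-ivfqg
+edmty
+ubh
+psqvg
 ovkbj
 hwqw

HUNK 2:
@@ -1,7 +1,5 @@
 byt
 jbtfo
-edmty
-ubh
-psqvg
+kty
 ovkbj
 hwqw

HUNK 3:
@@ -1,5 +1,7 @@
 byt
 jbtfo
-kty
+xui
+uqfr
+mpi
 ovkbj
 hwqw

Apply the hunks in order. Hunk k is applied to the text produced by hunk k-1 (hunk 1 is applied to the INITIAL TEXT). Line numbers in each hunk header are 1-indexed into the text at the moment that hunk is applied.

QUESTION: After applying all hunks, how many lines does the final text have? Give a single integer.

Hunk 1: at line 1 remove [lvwh,ivfqg] add [edmty,ubh,psqvg] -> 7 lines: byt jbtfo edmty ubh psqvg ovkbj hwqw
Hunk 2: at line 1 remove [edmty,ubh,psqvg] add [kty] -> 5 lines: byt jbtfo kty ovkbj hwqw
Hunk 3: at line 1 remove [kty] add [xui,uqfr,mpi] -> 7 lines: byt jbtfo xui uqfr mpi ovkbj hwqw
Final line count: 7

Answer: 7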